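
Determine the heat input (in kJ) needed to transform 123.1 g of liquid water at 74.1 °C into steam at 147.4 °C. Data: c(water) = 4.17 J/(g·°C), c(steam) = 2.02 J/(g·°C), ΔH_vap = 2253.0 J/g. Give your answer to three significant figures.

q = 302 kJ

q1 (heat water 74.1→100.0 °C): 123.1 × 4.17 × 25.9 = 13295 J
q2 (vaporize at 100 °C): 123.1 × 2253.0 = 277344 J
q3 (heat steam 100.0→147.4 °C): 123.1 × 2.02 × 47.4 = 11787 J
Total: 13295 + 277344 + 11787 = 302426 J = 302 kJ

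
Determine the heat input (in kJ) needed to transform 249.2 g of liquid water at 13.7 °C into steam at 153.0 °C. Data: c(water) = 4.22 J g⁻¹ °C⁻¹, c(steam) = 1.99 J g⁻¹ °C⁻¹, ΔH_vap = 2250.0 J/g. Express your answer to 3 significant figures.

q1 (heat water 13.7→100.0 °C): 249.2 × 4.22 × 86.3 = 90755 J
q2 (vaporize at 100 °C): 249.2 × 2250.0 = 560700 J
q3 (heat steam 100.0→153.0 °C): 249.2 × 1.99 × 53.0 = 26283 J
Total: 90755 + 560700 + 26283 = 677738 J = 678 kJ

q = 678 kJ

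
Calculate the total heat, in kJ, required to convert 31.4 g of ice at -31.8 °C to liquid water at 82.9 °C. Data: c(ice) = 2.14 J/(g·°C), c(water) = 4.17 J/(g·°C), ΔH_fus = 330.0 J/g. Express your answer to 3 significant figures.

q1 (heat ice -31.8→0.0 °C): 31.4 × 2.14 × 31.8 = 2137 J
q2 (melt at 0 °C): 31.4 × 330.0 = 10362 J
q3 (heat water 0.0→82.9 °C): 31.4 × 4.17 × 82.9 = 10855 J
Total: 2137 + 10362 + 10855 = 23354 J = 23.4 kJ

q = 23.4 kJ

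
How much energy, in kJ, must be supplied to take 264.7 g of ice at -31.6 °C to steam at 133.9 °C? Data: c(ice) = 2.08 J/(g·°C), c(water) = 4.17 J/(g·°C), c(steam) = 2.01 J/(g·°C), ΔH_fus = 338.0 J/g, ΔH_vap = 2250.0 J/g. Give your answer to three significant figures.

q = 831 kJ

q1 (heat ice -31.6→0.0 °C): 264.7 × 2.08 × 31.6 = 17398 J
q2 (melt at 0 °C): 264.7 × 338.0 = 89469 J
q3 (heat water 0.0→100.0 °C): 264.7 × 4.17 × 100.0 = 110380 J
q4 (vaporize at 100 °C): 264.7 × 2250.0 = 595575 J
q5 (heat steam 100.0→133.9 °C): 264.7 × 2.01 × 33.9 = 18036 J
Total: 17398 + 89469 + 110380 + 595575 + 18036 = 830858 J = 831 kJ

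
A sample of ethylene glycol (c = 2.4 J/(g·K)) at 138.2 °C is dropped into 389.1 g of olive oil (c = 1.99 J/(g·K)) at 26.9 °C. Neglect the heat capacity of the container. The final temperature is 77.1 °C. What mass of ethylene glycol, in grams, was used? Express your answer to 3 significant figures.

m = 265 g

q_gained = (389.1 × 1.99) × (77.1 − 26.9) = 38870 J
q_lost = m × 2.4 × (138.2 − 77.1) = 146.64 m
m = 38870 / 146.64 = 265 g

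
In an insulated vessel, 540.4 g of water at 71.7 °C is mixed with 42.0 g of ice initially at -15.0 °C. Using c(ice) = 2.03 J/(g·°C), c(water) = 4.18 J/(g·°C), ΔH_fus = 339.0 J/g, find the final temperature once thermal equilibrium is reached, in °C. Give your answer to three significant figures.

Heat to bring ice to 0 °C and melt it: q₁ = 42.0×2.03×15.0 + 42.0×339.0 = 15517 J
Heat the water can supply cooling to 0 °C: 540.4×4.18×71.7 = 161961 J > q₁, so all ice melts.
Energy balance: 540.4×4.18×(71.7 − T) = 15517 + 42.0×4.18×(T − 0)
2258.872(71.7 − T) = 15517 + 175.56 T
161961 − 15517 = 2434.432 T
T = 146444 / 2434.432 = 60.16 °C

T_f = 60.2 °C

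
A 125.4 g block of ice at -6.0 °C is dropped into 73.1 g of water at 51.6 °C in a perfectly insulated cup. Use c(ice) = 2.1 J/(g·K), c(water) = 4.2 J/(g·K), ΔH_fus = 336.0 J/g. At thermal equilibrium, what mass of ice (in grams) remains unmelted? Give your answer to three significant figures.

m_ice remaining = 83.0 g

Heat to warm all ice to 0 °C: 125.4×2.1×6.0 = 1580.0 J
Heat released by water cooling to 0 °C: 73.1×4.2×51.6 = 15842 J
15842 J < 1580.0 + 125.4×336.0 = 43714.4 J, so not all ice melts; final T = 0 °C.
Heat left for melting: 15842 − 1580.0 = 14262.0 J
Mass melted = 14262.0 / 336.0 = 42.45 g
Ice remaining = 125.4 − 42.45 = 82.95 g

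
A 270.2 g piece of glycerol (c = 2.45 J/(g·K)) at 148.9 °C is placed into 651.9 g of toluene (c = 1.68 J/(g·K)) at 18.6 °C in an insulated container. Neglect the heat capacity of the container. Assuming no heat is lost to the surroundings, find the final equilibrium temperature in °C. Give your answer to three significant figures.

Heat lost by glycerol = heat gained by toluene.
(270.2)(2.45)(148.9 − T) = (651.9)(1.68)(T − 18.6)
661.99 (148.9 − T) = 1095.192 (T − 18.6)
98570 − 661.99 T = 1095.192 T − 20371
118941 = 1757.182 T
T = 67.69 °C

T_f = 67.7 °C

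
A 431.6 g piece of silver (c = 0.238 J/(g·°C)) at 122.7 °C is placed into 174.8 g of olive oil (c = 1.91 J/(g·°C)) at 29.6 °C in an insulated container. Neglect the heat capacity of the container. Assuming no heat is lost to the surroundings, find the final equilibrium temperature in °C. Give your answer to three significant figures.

T_f = 51.5 °C

Heat lost by silver = heat gained by olive oil.
(431.6)(0.238)(122.7 − T) = (174.8)(1.91)(T − 29.6)
102.7208 (122.7 − T) = 333.868 (T − 29.6)
12604 − 102.7208 T = 333.868 T − 9882.5
22486.5 = 436.5888 T
T = 51.50 °C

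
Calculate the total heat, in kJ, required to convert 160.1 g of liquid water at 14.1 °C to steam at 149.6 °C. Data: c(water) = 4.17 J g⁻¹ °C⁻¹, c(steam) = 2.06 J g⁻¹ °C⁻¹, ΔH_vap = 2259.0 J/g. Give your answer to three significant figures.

q1 (heat water 14.1→100.0 °C): 160.1 × 4.17 × 85.9 = 57348 J
q2 (vaporize at 100 °C): 160.1 × 2259.0 = 361666 J
q3 (heat steam 100.0→149.6 °C): 160.1 × 2.06 × 49.6 = 16358 J
Total: 57348 + 361666 + 16358 = 435372 J = 435 kJ

q = 435 kJ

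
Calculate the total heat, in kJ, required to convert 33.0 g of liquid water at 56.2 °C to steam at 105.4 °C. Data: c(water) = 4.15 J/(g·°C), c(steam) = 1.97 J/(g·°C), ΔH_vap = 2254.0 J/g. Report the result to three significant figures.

q1 (heat water 56.2→100.0 °C): 33.0 × 4.15 × 43.8 = 5998 J
q2 (vaporize at 100 °C): 33.0 × 2254.0 = 74382 J
q3 (heat steam 100.0→105.4 °C): 33.0 × 1.97 × 5.4 = 351 J
Total: 5998 + 74382 + 351 = 80731 J = 80.7 kJ

q = 80.7 kJ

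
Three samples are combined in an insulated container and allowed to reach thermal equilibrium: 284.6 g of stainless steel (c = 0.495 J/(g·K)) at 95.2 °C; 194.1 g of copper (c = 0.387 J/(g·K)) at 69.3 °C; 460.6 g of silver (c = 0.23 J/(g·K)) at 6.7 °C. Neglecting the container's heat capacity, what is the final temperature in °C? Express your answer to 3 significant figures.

T_f = 60.0 °C

Σ mᵢcᵢ(T − Tᵢ) = 0  ⇒  T = Σ mᵢcᵢTᵢ / Σ mᵢcᵢ
Σ mᵢcᵢ = 284.6×0.495 + 194.1×0.387 + 460.6×0.23 = 321.9317
Σ mᵢcᵢTᵢ = 140.877×95.2 + 75.1167×69.3 + 105.938×6.7 = 19327
T = 19327 / 321.9317 = 60.03 °C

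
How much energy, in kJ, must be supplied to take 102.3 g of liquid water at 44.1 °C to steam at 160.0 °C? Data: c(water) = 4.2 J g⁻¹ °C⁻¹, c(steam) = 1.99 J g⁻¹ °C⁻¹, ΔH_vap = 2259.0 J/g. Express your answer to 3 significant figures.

q1 (heat water 44.1→100.0 °C): 102.3 × 4.2 × 55.9 = 24018 J
q2 (vaporize at 100 °C): 102.3 × 2259.0 = 231096 J
q3 (heat steam 100.0→160.0 °C): 102.3 × 1.99 × 60.0 = 12215 J
Total: 24018 + 231096 + 12215 = 267329 J = 267 kJ

q = 267 kJ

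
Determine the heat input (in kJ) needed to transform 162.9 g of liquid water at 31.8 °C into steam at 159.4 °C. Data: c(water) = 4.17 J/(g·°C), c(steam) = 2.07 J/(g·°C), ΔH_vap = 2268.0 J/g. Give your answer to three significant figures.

q = 436 kJ

q1 (heat water 31.8→100.0 °C): 162.9 × 4.17 × 68.2 = 46328 J
q2 (vaporize at 100 °C): 162.9 × 2268.0 = 369457 J
q3 (heat steam 100.0→159.4 °C): 162.9 × 2.07 × 59.4 = 20030 J
Total: 46328 + 369457 + 20030 = 435815 J = 436 kJ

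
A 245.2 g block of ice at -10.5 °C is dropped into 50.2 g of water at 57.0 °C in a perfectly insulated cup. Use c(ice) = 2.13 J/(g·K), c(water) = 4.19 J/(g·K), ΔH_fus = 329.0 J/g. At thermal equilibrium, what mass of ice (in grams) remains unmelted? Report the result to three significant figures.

Heat to warm all ice to 0 °C: 245.2×2.13×10.5 = 5483.9 J
Heat released by water cooling to 0 °C: 50.2×4.19×57.0 = 11989 J
11989 J < 5483.9 + 245.2×329.0 = 86154.7 J, so not all ice melts; final T = 0 °C.
Heat left for melting: 11989 − 5483.9 = 6505.1 J
Mass melted = 6505.1 / 329.0 = 19.77 g
Ice remaining = 245.2 − 19.77 = 225.43 g

m_ice remaining = 225 g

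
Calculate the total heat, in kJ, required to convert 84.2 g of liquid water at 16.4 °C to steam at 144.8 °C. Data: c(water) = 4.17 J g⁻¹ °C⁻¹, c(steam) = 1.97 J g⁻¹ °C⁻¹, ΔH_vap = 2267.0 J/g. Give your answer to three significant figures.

q = 228 kJ

q1 (heat water 16.4→100.0 °C): 84.2 × 4.17 × 83.6 = 29353 J
q2 (vaporize at 100 °C): 84.2 × 2267.0 = 190881 J
q3 (heat steam 100.0→144.8 °C): 84.2 × 1.97 × 44.8 = 7431 J
Total: 29353 + 190881 + 7431 = 227665 J = 228 kJ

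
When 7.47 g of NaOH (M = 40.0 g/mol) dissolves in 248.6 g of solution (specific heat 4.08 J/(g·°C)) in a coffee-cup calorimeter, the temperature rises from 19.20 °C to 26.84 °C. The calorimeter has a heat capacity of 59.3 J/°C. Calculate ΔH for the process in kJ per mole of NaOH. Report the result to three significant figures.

|ΔT| = |26.84 − 19.20| = 7.64 °C
|q_surr| = (248.6 × 4.08 + 59.3) × 7.64 = 1073.588 × 7.64 = 8202 J
n(NaOH) = 7.47 / 40.0 = 0.1868 mol
Temperature rose, so q_rxn = −|q_surr| = -8.202 kJ
ΔH = q_rxn / n = -43.91 kJ/mol

ΔH = -43.9 kJ/mol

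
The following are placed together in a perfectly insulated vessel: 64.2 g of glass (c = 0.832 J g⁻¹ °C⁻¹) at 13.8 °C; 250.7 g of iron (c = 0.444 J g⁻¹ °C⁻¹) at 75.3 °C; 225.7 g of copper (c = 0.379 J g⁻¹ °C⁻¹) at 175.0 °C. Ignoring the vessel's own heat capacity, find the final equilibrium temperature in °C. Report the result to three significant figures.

T_f = 96.3 °C

Σ mᵢcᵢ(T − Tᵢ) = 0  ⇒  T = Σ mᵢcᵢTᵢ / Σ mᵢcᵢ
Σ mᵢcᵢ = 64.2×0.832 + 250.7×0.444 + 225.7×0.379 = 250.2655
Σ mᵢcᵢTᵢ = 53.4144×13.8 + 111.3108×75.3 + 85.5403×175.0 = 24088.4
T = 24088.4 / 250.2655 = 96.25 °C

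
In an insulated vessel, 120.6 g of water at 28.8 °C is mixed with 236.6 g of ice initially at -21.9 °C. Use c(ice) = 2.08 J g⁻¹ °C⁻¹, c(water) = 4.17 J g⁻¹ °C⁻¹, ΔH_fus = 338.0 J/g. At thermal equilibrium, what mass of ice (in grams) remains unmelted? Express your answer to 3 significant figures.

m_ice remaining = 226 g

Heat to warm all ice to 0 °C: 236.6×2.08×21.9 = 10778 J
Heat released by water cooling to 0 °C: 120.6×4.17×28.8 = 14484 J
14484 J < 10778 + 236.6×338.0 = 90748.8 J, so not all ice melts; final T = 0 °C.
Heat left for melting: 14484 − 10778 = 3706 J
Mass melted = 3706 / 338.0 = 10.96 g
Ice remaining = 236.6 − 10.96 = 225.64 g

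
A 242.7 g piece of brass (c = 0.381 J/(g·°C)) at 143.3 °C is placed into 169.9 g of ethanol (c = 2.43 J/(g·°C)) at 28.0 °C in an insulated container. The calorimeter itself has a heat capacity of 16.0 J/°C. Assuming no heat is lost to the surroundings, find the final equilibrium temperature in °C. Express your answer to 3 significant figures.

T_f = 48.5 °C

Heat lost by brass = heat gained by ethanol + calorimeter.
(242.7)(0.381)(143.3 − T) = [(169.9)(2.43) + 16.0](T − 28.0)
92.4687 (143.3 − T) = 428.857 (T − 28.0)
13251 − 92.4687 T = 428.857 T − 12008
25259 = 521.3257 T
T = 48.45 °C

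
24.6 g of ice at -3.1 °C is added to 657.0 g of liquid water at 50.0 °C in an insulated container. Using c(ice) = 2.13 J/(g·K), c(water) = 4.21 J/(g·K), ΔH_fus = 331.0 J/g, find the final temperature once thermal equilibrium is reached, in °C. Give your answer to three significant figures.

T_f = 45.3 °C

Heat to bring ice to 0 °C and melt it: q₁ = 24.6×2.13×3.1 + 24.6×331.0 = 8305.0 J
Heat the water can supply cooling to 0 °C: 657.0×4.21×50.0 = 138299 J > q₁, so all ice melts.
Energy balance: 657.0×4.21×(50.0 − T) = 8305.0 + 24.6×4.21×(T − 0)
2765.97(50.0 − T) = 8305.0 + 103.566 T
138299 − 8305.0 = 2869.536 T
T = 129994.0 / 2869.536 = 45.30 °C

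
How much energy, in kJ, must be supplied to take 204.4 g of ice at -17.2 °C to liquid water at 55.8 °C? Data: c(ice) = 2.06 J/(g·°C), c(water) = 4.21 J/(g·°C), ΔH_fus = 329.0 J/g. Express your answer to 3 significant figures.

q = 123 kJ

q1 (heat ice -17.2→0.0 °C): 204.4 × 2.06 × 17.2 = 7242 J
q2 (melt at 0 °C): 204.4 × 329.0 = 67248 J
q3 (heat water 0.0→55.8 °C): 204.4 × 4.21 × 55.8 = 48017 J
Total: 7242 + 67248 + 48017 = 122507 J = 123 kJ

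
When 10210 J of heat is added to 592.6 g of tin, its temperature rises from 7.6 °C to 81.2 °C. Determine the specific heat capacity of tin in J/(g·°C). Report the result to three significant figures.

c = 0.234 J/(g·°C)

c = q / (m ΔT) = 10210 / (592.6 × 73.6)
c = 10210 / 43615.36 = 0.234 J/(g·°C)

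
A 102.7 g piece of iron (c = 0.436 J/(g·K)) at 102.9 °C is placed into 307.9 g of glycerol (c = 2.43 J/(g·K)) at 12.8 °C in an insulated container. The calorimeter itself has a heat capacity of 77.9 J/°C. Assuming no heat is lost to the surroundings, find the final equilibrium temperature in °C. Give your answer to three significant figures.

T_f = 17.4 °C

Heat lost by iron = heat gained by glycerol + calorimeter.
(102.7)(0.436)(102.9 − T) = [(307.9)(2.43) + 77.9](T − 12.8)
44.7772 (102.9 − T) = 826.097 (T − 12.8)
4607.6 − 44.7772 T = 826.097 T − 10574
15181.6 = 870.8742 T
T = 17.43 °C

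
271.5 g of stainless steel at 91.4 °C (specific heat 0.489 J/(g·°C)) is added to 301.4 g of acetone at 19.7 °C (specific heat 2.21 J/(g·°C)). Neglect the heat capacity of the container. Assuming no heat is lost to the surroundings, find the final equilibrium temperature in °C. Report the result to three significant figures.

T_f = 31.6 °C

Heat lost by stainless steel = heat gained by acetone.
(271.5)(0.489)(91.4 − T) = (301.4)(2.21)(T − 19.7)
132.7635 (91.4 − T) = 666.094 (T − 19.7)
12135 − 132.7635 T = 666.094 T − 13122
25257 = 798.8575 T
T = 31.62 °C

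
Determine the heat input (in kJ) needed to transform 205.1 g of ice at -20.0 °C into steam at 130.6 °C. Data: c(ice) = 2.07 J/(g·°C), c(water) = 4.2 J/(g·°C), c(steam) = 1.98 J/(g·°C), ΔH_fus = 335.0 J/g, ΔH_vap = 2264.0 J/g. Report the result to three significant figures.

q1 (heat ice -20.0→0.0 °C): 205.1 × 2.07 × 20.0 = 8491 J
q2 (melt at 0 °C): 205.1 × 335.0 = 68709 J
q3 (heat water 0.0→100.0 °C): 205.1 × 4.2 × 100.0 = 86142 J
q4 (vaporize at 100 °C): 205.1 × 2264.0 = 464346 J
q5 (heat steam 100.0→130.6 °C): 205.1 × 1.98 × 30.6 = 12427 J
Total: 8491 + 68709 + 86142 + 464346 + 12427 = 640115 J = 640 kJ

q = 640 kJ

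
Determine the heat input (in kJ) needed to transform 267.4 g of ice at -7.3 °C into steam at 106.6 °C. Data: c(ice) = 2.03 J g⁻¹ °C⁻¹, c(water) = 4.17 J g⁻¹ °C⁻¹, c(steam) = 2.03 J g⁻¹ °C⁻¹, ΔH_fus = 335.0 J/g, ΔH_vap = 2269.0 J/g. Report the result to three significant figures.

q = 815 kJ

q1 (heat ice -7.3→0.0 °C): 267.4 × 2.03 × 7.3 = 3963 J
q2 (melt at 0 °C): 267.4 × 335.0 = 89579 J
q3 (heat water 0.0→100.0 °C): 267.4 × 4.17 × 100.0 = 111506 J
q4 (vaporize at 100 °C): 267.4 × 2269.0 = 606731 J
q5 (heat steam 100.0→106.6 °C): 267.4 × 2.03 × 6.6 = 3583 J
Total: 3963 + 89579 + 111506 + 606731 + 3583 = 815362 J = 815 kJ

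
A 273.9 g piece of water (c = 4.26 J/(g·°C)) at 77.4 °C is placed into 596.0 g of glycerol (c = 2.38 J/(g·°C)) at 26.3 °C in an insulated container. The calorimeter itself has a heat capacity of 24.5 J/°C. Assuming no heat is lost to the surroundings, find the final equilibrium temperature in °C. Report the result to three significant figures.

Heat lost by water = heat gained by glycerol + calorimeter.
(273.9)(4.26)(77.4 − T) = [(596.0)(2.38) + 24.5](T − 26.3)
1166.814 (77.4 − T) = 1442.98 (T − 26.3)
90311 − 1166.814 T = 1442.98 T − 37950
128261 = 2609.794 T
T = 49.146 °C

T_f = 49.1 °C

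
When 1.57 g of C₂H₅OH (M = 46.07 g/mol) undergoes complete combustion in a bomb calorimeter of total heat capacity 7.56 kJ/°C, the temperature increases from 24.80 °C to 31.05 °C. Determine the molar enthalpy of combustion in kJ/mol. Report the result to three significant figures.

ΔT = 31.05 − 24.80 = 6.25 °C
q_cal = C_cal × ΔT = 7.56 × 6.25 = 47.25 kJ
n = 1.57 / 46.07 = 0.03408 mol
q_rxn = −q_cal = -47.25 kJ
ΔH = -47.25 / 0.03408 = -1386 kJ/mol

ΔH = -1390 kJ/mol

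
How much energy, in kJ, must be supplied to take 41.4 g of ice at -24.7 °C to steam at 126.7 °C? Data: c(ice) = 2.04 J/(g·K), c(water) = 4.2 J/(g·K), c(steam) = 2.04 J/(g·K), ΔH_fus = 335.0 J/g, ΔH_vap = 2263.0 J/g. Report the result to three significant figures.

q = 129 kJ

q1 (heat ice -24.7→0.0 °C): 41.4 × 2.04 × 24.7 = 2086 J
q2 (melt at 0 °C): 41.4 × 335.0 = 13869 J
q3 (heat water 0.0→100.0 °C): 41.4 × 4.2 × 100.0 = 17388 J
q4 (vaporize at 100 °C): 41.4 × 2263.0 = 93688 J
q5 (heat steam 100.0→126.7 °C): 41.4 × 2.04 × 26.7 = 2255 J
Total: 2086 + 13869 + 17388 + 93688 + 2255 = 129286 J = 129 kJ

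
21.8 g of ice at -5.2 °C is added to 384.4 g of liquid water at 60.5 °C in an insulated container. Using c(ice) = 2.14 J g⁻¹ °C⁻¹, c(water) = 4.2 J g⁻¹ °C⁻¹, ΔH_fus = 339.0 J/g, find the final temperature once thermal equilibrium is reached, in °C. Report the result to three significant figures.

Heat to bring ice to 0 °C and melt it: q₁ = 21.8×2.14×5.2 + 21.8×339.0 = 7632.8 J
Heat the water can supply cooling to 0 °C: 384.4×4.2×60.5 = 97676.0 J > q₁, so all ice melts.
Energy balance: 384.4×4.2×(60.5 − T) = 7632.8 + 21.8×4.2×(T − 0)
1614.48(60.5 − T) = 7632.8 + 91.56 T
97676.0 − 7632.8 = 1706.04 T
T = 90043.2 / 1706.04 = 52.78 °C

T_f = 52.8 °C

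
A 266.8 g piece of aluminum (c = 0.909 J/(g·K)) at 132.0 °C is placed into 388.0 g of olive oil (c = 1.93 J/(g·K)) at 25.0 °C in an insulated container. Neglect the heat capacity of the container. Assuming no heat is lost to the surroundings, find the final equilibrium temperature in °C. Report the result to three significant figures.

T_f = 51.2 °C

Heat lost by aluminum = heat gained by olive oil.
(266.8)(0.909)(132.0 − T) = (388.0)(1.93)(T − 25.0)
242.5212 (132.0 − T) = 748.84 (T − 25.0)
32013 − 242.5212 T = 748.84 T − 18721
50734 = 991.3612 T
T = 51.18 °C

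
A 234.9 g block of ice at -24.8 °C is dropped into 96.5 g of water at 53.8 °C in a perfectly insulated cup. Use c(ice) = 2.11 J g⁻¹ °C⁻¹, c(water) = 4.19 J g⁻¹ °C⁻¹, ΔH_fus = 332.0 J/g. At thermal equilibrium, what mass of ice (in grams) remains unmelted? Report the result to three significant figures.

m_ice remaining = 206 g

Heat to warm all ice to 0 °C: 234.9×2.11×24.8 = 12292 J
Heat released by water cooling to 0 °C: 96.5×4.19×53.8 = 21753 J
21753 J < 12292 + 234.9×332.0 = 90278.8 J, so not all ice melts; final T = 0 °C.
Heat left for melting: 21753 − 12292 = 9461 J
Mass melted = 9461 / 332.0 = 28.50 g
Ice remaining = 234.9 − 28.50 = 206.40 g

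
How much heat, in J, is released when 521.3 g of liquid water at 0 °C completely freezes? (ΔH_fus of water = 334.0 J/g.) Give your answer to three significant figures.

q = m × ΔH_fus = 521.3 × 334.0 = 174100 J

q = 174000 J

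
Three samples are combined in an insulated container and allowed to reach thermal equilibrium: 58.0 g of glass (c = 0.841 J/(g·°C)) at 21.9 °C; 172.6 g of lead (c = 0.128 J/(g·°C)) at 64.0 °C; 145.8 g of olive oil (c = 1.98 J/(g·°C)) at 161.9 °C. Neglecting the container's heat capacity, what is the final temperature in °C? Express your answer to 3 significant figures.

T_f = 137 °C

Σ mᵢcᵢ(T − Tᵢ) = 0  ⇒  T = Σ mᵢcᵢTᵢ / Σ mᵢcᵢ
Σ mᵢcᵢ = 58.0×0.841 + 172.6×0.128 + 145.8×1.98 = 359.5548
Σ mᵢcᵢTᵢ = 48.778×21.9 + 22.0928×64.0 + 288.684×161.9 = 49220
T = 49220 / 359.5548 = 136.9 °C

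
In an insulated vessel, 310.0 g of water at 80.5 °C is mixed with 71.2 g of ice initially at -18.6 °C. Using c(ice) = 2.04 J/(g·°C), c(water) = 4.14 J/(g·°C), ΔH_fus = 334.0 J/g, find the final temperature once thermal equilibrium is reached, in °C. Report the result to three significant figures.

Heat to bring ice to 0 °C and melt it: q₁ = 71.2×2.04×18.6 + 71.2×334.0 = 26482 J
Heat the water can supply cooling to 0 °C: 310.0×4.14×80.5 = 103314 J > q₁, so all ice melts.
Energy balance: 310.0×4.14×(80.5 − T) = 26482 + 71.2×4.14×(T − 0)
1283.4(80.5 − T) = 26482 + 294.768 T
103314 − 26482 = 1578.168 T
T = 76832 / 1578.168 = 48.68 °C

T_f = 48.7 °C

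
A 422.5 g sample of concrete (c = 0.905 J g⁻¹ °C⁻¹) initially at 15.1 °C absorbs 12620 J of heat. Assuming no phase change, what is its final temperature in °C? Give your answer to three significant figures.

ΔT = q / (m c) = 12620 / (422.5 × 0.905) = 33.01 °C
T_f = 15.1 + 33.01 = 48.11 °C

T_f = 48.1 °C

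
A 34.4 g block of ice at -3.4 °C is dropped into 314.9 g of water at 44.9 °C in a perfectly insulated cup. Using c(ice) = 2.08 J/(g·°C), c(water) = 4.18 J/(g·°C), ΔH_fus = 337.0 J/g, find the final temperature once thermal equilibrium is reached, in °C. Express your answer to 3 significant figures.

Heat to bring ice to 0 °C and melt it: q₁ = 34.4×2.08×3.4 + 34.4×337.0 = 11836 J
Heat the water can supply cooling to 0 °C: 314.9×4.18×44.9 = 59101.1 J > q₁, so all ice melts.
Energy balance: 314.9×4.18×(44.9 − T) = 11836 + 34.4×4.18×(T − 0)
1316.282(44.9 − T) = 11836 + 143.792 T
59101.1 − 11836 = 1460.074 T
T = 47265.1 / 1460.074 = 32.37 °C

T_f = 32.4 °C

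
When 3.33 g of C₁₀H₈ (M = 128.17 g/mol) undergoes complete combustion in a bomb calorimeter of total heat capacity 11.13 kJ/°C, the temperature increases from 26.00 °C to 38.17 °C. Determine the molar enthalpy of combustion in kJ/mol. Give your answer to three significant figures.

ΔT = 38.17 − 26.00 = 12.17 °C
q_cal = C_cal × ΔT = 11.13 × 12.17 = 135.4521 kJ
n = 3.33 / 128.17 = 0.02598 mol
q_rxn = −q_cal = -135.4521 kJ
ΔH = -135.4521 / 0.02598 = -5214 kJ/mol

ΔH = -5210 kJ/mol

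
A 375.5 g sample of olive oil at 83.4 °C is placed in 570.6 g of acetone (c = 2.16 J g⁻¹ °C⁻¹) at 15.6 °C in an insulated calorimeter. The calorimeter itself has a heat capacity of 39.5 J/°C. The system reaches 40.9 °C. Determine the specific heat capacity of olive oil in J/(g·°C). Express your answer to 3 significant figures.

c = 2.02 J/(g·°C)

q_gained = (570.6 × 2.16 + 39.5) × (40.9 − 15.6) = 32180 J
q_lost = 375.5 × c × (83.4 − 40.9) = 15958.75 c
Set equal: c = 32180 / 15958.75 = 2.02 J/(g·°C)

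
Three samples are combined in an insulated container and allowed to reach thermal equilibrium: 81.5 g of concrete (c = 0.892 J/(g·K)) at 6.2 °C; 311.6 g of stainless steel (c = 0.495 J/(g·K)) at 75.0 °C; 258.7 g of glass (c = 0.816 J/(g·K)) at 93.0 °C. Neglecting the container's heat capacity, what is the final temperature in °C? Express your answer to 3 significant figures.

Σ mᵢcᵢ(T − Tᵢ) = 0  ⇒  T = Σ mᵢcᵢTᵢ / Σ mᵢcᵢ
Σ mᵢcᵢ = 81.5×0.892 + 311.6×0.495 + 258.7×0.816 = 438.0392
Σ mᵢcᵢTᵢ = 72.698×6.2 + 154.242×75.0 + 211.0992×93.0 = 31651
T = 31651 / 438.0392 = 72.26 °C

T_f = 72.3 °C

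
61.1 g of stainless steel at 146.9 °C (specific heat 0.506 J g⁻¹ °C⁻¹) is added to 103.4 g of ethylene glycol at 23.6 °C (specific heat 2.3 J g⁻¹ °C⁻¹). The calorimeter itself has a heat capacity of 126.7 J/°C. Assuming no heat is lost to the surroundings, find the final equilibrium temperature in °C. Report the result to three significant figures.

Heat lost by stainless steel = heat gained by ethylene glycol + calorimeter.
(61.1)(0.506)(146.9 − T) = [(103.4)(2.3) + 126.7](T − 23.6)
30.9166 (146.9 − T) = 364.52 (T − 23.6)
4541.6 − 30.9166 T = 364.52 T − 8602.7
13144.3 = 395.4366 T
T = 33.24 °C

T_f = 33.2 °C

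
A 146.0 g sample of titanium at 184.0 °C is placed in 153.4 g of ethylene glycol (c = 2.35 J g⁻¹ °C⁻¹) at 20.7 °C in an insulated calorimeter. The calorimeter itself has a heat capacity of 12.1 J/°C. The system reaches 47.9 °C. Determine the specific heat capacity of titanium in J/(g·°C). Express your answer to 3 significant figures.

c = 0.510 J/(g·°C)

q_gained = (153.4 × 2.35 + 12.1) × (47.9 − 20.7) = 10130 J
q_lost = 146.0 × c × (184.0 − 47.9) = 19870.6 c
Set equal: c = 10130 / 19870.6 = 0.510 J/(g·°C)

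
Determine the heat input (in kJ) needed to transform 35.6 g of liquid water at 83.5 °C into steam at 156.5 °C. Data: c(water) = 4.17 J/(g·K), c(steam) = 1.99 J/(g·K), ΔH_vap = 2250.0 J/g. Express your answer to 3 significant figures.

q = 86.6 kJ

q1 (heat water 83.5→100.0 °C): 35.6 × 4.17 × 16.5 = 2449 J
q2 (vaporize at 100 °C): 35.6 × 2250.0 = 80100 J
q3 (heat steam 100.0→156.5 °C): 35.6 × 1.99 × 56.5 = 4003 J
Total: 2449 + 80100 + 4003 = 86552 J = 86.6 kJ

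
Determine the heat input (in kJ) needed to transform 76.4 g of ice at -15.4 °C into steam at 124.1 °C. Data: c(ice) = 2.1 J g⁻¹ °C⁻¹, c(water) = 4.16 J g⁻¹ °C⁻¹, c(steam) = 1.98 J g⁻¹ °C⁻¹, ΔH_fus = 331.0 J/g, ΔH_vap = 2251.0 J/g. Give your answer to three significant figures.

q = 235 kJ

q1 (heat ice -15.4→0.0 °C): 76.4 × 2.1 × 15.4 = 2471 J
q2 (melt at 0 °C): 76.4 × 331.0 = 25288 J
q3 (heat water 0.0→100.0 °C): 76.4 × 4.16 × 100.0 = 31782 J
q4 (vaporize at 100 °C): 76.4 × 2251.0 = 171976 J
q5 (heat steam 100.0→124.1 °C): 76.4 × 1.98 × 24.1 = 3646 J
Total: 2471 + 25288 + 31782 + 171976 + 3646 = 235163 J = 235 kJ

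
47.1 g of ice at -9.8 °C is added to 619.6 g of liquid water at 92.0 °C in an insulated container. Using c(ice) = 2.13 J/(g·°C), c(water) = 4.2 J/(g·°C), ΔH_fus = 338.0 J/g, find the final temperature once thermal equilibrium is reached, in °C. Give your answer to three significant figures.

T_f = 79.5 °C

Heat to bring ice to 0 °C and melt it: q₁ = 47.1×2.13×9.8 + 47.1×338.0 = 16903 J
Heat the water can supply cooling to 0 °C: 619.6×4.2×92.0 = 239413 J > q₁, so all ice melts.
Energy balance: 619.6×4.2×(92.0 − T) = 16903 + 47.1×4.2×(T − 0)
2602.32(92.0 − T) = 16903 + 197.82 T
239413 − 16903 = 2800.14 T
T = 222510 / 2800.14 = 79.46 °C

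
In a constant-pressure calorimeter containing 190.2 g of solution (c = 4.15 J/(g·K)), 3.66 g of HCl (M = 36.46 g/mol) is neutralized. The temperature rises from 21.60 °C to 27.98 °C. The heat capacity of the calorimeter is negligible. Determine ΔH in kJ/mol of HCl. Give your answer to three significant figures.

|ΔT| = |27.98 − 21.60| = 6.38 °C
|q_surr| = (190.2 × 4.15) × 6.38 = 789.33 × 6.38 = 5036 J
n(HCl) = 3.66 / 36.46 = 0.1004 mol
Temperature rose, so q_rxn = −|q_surr| = -5.036 kJ
ΔH = q_rxn / n = -50.16 kJ/mol

ΔH = -50.2 kJ/mol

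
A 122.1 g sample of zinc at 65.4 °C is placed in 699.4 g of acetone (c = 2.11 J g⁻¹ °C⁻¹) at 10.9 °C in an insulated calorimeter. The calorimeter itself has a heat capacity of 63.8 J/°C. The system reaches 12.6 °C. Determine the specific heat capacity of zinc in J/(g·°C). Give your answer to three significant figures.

c = 0.406 J/(g·°C)

q_gained = (699.4 × 2.11 + 63.8) × (12.6 − 10.9) = 2617 J
q_lost = 122.1 × c × (65.4 − 12.6) = 6446.88 c
Set equal: c = 2617 / 6446.88 = 0.406 J/(g·°C)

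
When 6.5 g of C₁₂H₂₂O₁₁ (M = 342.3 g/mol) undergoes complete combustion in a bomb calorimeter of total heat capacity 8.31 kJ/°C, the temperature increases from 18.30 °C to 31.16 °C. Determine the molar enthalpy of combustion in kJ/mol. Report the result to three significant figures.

ΔT = 31.16 − 18.30 = 12.86 °C
q_cal = C_cal × ΔT = 8.31 × 12.86 = 106.8666 kJ
n = 6.5 / 342.3 = 0.01899 mol
q_rxn = −q_cal = -106.8666 kJ
ΔH = -106.8666 / 0.01899 = -5628 kJ/mol

ΔH = -5630 kJ/mol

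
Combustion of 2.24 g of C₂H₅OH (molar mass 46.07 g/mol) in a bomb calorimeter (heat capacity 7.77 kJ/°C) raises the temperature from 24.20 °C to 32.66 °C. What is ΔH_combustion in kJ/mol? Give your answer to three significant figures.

ΔH = -1350 kJ/mol

ΔT = 32.66 − 24.20 = 8.46 °C
q_cal = C_cal × ΔT = 7.77 × 8.46 = 65.7342 kJ
n = 2.24 / 46.07 = 0.04862 mol
q_rxn = −q_cal = -65.7342 kJ
ΔH = -65.7342 / 0.04862 = -1352 kJ/mol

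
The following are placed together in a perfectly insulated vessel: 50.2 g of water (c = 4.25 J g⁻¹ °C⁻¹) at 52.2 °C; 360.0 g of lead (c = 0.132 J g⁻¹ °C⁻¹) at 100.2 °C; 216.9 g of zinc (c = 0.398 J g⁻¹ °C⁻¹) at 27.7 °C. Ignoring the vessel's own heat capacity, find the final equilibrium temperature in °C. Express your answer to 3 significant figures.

T_f = 52.7 °C

Σ mᵢcᵢ(T − Tᵢ) = 0  ⇒  T = Σ mᵢcᵢTᵢ / Σ mᵢcᵢ
Σ mᵢcᵢ = 50.2×4.25 + 360.0×0.132 + 216.9×0.398 = 347.1962
Σ mᵢcᵢTᵢ = 213.35×52.2 + 47.52×100.2 + 86.3262×27.7 = 18290
T = 18290 / 347.1962 = 52.68 °C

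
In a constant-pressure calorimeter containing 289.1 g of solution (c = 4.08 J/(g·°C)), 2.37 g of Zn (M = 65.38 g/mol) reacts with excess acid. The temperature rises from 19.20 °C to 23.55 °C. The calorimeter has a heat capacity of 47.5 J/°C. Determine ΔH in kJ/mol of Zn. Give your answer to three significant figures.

ΔH = -147 kJ/mol

|ΔT| = |23.55 − 19.20| = 4.35 °C
|q_surr| = (289.1 × 4.08 + 47.5) × 4.35 = 1227.028 × 4.35 = 5338 J
n(Zn) = 2.37 / 65.38 = 0.03625 mol
Temperature rose, so q_rxn = −|q_surr| = -5.338 kJ
ΔH = q_rxn / n = -147.3 kJ/mol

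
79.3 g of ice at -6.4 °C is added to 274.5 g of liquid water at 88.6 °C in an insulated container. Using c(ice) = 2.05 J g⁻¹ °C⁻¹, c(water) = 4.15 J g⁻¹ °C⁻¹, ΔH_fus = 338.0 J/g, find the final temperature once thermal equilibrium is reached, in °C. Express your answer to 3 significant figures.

Heat to bring ice to 0 °C and melt it: q₁ = 79.3×2.05×6.4 + 79.3×338.0 = 27844 J
Heat the water can supply cooling to 0 °C: 274.5×4.15×88.6 = 100931 J > q₁, so all ice melts.
Energy balance: 274.5×4.15×(88.6 − T) = 27844 + 79.3×4.15×(T − 0)
1139.175(88.6 − T) = 27844 + 329.095 T
100931 − 27844 = 1468.270 T
T = 73087 / 1468.270 = 49.78 °C

T_f = 49.8 °C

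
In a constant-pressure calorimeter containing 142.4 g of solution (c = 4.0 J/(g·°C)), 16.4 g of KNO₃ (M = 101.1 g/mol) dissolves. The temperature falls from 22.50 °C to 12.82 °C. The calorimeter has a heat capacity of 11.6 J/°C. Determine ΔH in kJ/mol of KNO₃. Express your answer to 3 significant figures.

|ΔT| = |12.82 − 22.50| = 9.68 °C
|q_surr| = (142.4 × 4.0 + 11.6) × 9.68 = 581.2 × 9.68 = 5626 J
n(KNO₃) = 16.4 / 101.1 = 0.1622 mol
Temperature fell, so q_rxn = +|q_surr| = 5.626 kJ
ΔH = q_rxn / n = 34.69 kJ/mol

ΔH = 34.7 kJ/mol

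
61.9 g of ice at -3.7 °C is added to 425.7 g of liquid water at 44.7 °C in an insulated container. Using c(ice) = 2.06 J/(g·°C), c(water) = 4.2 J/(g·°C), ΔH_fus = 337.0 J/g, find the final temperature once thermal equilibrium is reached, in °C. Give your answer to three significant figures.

Heat to bring ice to 0 °C and melt it: q₁ = 61.9×2.06×3.7 + 61.9×337.0 = 21332 J
Heat the water can supply cooling to 0 °C: 425.7×4.2×44.7 = 79920.9 J > q₁, so all ice melts.
Energy balance: 425.7×4.2×(44.7 − T) = 21332 + 61.9×4.2×(T − 0)
1787.94(44.7 − T) = 21332 + 259.98 T
79920.9 − 21332 = 2047.92 T
T = 58588.9 / 2047.92 = 28.61 °C

T_f = 28.6 °C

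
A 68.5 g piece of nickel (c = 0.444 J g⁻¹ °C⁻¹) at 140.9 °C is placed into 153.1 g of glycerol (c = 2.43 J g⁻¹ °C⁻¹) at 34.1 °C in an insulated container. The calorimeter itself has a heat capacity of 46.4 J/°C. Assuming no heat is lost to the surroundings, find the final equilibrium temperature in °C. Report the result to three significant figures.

Heat lost by nickel = heat gained by glycerol + calorimeter.
(68.5)(0.444)(140.9 − T) = [(153.1)(2.43) + 46.4](T − 34.1)
30.414 (140.9 − T) = 418.433 (T − 34.1)
4285.3 − 30.414 T = 418.433 T − 14269
18554.3 = 448.847 T
T = 41.34 °C

T_f = 41.3 °C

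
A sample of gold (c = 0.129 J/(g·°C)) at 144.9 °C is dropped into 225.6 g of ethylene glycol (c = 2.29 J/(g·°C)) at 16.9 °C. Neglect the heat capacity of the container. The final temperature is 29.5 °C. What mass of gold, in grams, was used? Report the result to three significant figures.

q_gained = (225.6 × 2.29) × (29.5 − 16.9) = 6509 J
q_lost = m × 0.129 × (144.9 − 29.5) = 14.8866 m
m = 6509 / 14.8866 = 437 g

m = 437 g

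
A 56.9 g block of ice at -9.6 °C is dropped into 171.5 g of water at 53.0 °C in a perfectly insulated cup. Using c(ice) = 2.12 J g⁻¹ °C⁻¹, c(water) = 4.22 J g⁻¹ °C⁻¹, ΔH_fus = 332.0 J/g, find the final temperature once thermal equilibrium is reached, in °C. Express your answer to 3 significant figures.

Heat to bring ice to 0 °C and melt it: q₁ = 56.9×2.12×9.6 + 56.9×332.0 = 20049 J
Heat the water can supply cooling to 0 °C: 171.5×4.22×53.0 = 38357.7 J > q₁, so all ice melts.
Energy balance: 171.5×4.22×(53.0 − T) = 20049 + 56.9×4.22×(T − 0)
723.73(53.0 − T) = 20049 + 240.118 T
38357.7 − 20049 = 963.848 T
T = 18308.7 / 963.848 = 19.00 °C

T_f = 19.0 °C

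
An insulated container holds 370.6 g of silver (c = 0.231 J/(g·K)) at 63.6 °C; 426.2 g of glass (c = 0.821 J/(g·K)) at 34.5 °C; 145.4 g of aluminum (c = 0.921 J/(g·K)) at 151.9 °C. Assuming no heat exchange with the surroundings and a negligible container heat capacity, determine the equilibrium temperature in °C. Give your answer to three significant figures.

Σ mᵢcᵢ(T − Tᵢ) = 0  ⇒  T = Σ mᵢcᵢTᵢ / Σ mᵢcᵢ
Σ mᵢcᵢ = 370.6×0.231 + 426.2×0.821 + 145.4×0.921 = 569.4322
Σ mᵢcᵢTᵢ = 85.6086×63.6 + 349.9102×34.5 + 133.9134×151.9 = 37858
T = 37858 / 569.4322 = 66.48 °C

T_f = 66.5 °C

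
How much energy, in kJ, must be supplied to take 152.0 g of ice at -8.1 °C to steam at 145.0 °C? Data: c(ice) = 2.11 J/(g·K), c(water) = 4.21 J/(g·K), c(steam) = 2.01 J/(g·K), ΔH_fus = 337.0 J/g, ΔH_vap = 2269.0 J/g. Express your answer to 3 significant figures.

q1 (heat ice -8.1→0.0 °C): 152.0 × 2.11 × 8.1 = 2598 J
q2 (melt at 0 °C): 152.0 × 337.0 = 51224 J
q3 (heat water 0.0→100.0 °C): 152.0 × 4.21 × 100.0 = 63992 J
q4 (vaporize at 100 °C): 152.0 × 2269.0 = 344888 J
q5 (heat steam 100.0→145.0 °C): 152.0 × 2.01 × 45.0 = 13748 J
Total: 2598 + 51224 + 63992 + 344888 + 13748 = 476450 J = 476 kJ

q = 476 kJ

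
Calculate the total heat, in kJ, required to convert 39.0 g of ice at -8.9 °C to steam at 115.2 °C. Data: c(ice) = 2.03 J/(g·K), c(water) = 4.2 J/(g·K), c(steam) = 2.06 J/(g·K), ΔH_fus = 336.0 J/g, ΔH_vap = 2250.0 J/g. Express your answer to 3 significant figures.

q = 119 kJ

q1 (heat ice -8.9→0.0 °C): 39.0 × 2.03 × 8.9 = 705 J
q2 (melt at 0 °C): 39.0 × 336.0 = 13104 J
q3 (heat water 0.0→100.0 °C): 39.0 × 4.2 × 100.0 = 16380 J
q4 (vaporize at 100 °C): 39.0 × 2250.0 = 87750 J
q5 (heat steam 100.0→115.2 °C): 39.0 × 2.06 × 15.2 = 1221 J
Total: 705 + 13104 + 16380 + 87750 + 1221 = 119160 J = 119 kJ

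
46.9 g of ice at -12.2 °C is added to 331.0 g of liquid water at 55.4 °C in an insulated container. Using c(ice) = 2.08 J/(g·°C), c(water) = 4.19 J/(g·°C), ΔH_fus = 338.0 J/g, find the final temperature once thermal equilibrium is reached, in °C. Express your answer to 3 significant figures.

T_f = 37.8 °C

Heat to bring ice to 0 °C and melt it: q₁ = 46.9×2.08×12.2 + 46.9×338.0 = 17042 J
Heat the water can supply cooling to 0 °C: 331.0×4.19×55.4 = 76833.7 J > q₁, so all ice melts.
Energy balance: 331.0×4.19×(55.4 − T) = 17042 + 46.9×4.19×(T − 0)
1386.89(55.4 − T) = 17042 + 196.511 T
76833.7 − 17042 = 1583.401 T
T = 59791.7 / 1583.401 = 37.76 °C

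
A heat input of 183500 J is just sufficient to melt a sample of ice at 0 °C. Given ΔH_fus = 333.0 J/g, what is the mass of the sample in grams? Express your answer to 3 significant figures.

m = q / ΔH_fus = 183500 J / 333.0 J/g = 551 g

m = 551 g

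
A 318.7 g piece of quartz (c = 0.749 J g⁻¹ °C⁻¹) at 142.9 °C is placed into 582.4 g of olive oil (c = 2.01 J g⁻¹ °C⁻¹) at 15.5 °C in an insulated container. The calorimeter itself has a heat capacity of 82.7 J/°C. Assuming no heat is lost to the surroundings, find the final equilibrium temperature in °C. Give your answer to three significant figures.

T_f = 35.9 °C

Heat lost by quartz = heat gained by olive oil + calorimeter.
(318.7)(0.749)(142.9 − T) = [(582.4)(2.01) + 82.7](T − 15.5)
238.7063 (142.9 − T) = 1253.324 (T − 15.5)
34111 − 238.7063 T = 1253.324 T − 19427
53538 = 1492.0303 T
T = 35.88 °C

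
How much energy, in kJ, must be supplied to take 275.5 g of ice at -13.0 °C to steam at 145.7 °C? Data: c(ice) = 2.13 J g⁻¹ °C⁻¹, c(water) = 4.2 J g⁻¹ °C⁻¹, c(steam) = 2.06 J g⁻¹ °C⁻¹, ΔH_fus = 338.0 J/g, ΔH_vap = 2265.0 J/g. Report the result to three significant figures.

q = 866 kJ

q1 (heat ice -13.0→0.0 °C): 275.5 × 2.13 × 13.0 = 7629 J
q2 (melt at 0 °C): 275.5 × 338.0 = 93119 J
q3 (heat water 0.0→100.0 °C): 275.5 × 4.2 × 100.0 = 115710 J
q4 (vaporize at 100 °C): 275.5 × 2265.0 = 624008 J
q5 (heat steam 100.0→145.7 °C): 275.5 × 2.06 × 45.7 = 25936 J
Total: 7629 + 93119 + 115710 + 624008 + 25936 = 866402 J = 866 kJ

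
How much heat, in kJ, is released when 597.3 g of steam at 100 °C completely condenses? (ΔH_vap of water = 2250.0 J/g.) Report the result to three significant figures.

q = m × ΔH_vap = 597.3 × 2250.0 = 1344000 J = 1340 kJ

q = 1340 kJ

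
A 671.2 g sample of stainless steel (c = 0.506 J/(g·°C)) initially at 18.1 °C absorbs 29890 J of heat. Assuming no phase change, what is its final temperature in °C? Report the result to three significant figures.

T_f = 106 °C

ΔT = q / (m c) = 29890 / (671.2 × 0.506) = 88.01 °C
T_f = 18.1 + 88.01 = 106.11 °C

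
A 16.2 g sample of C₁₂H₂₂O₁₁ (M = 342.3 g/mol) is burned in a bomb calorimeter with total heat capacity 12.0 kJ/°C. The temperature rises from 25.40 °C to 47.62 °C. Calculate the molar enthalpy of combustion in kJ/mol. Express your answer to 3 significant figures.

ΔT = 47.62 − 25.40 = 22.22 °C
q_cal = C_cal × ΔT = 12.0 × 22.22 = 266.64 kJ
n = 16.2 / 342.3 = 0.04733 mol
q_rxn = −q_cal = -266.64 kJ
ΔH = -266.64 / 0.04733 = -5634 kJ/mol

ΔH = -5630 kJ/mol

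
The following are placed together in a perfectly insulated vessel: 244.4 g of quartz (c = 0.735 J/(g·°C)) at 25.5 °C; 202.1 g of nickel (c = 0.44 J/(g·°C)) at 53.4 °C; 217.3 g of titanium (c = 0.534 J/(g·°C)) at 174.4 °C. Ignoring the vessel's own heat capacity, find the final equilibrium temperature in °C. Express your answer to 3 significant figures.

Σ mᵢcᵢ(T − Tᵢ) = 0  ⇒  T = Σ mᵢcᵢTᵢ / Σ mᵢcᵢ
Σ mᵢcᵢ = 244.4×0.735 + 202.1×0.44 + 217.3×0.534 = 384.5962
Σ mᵢcᵢTᵢ = 179.634×25.5 + 88.924×53.4 + 116.0382×174.4 = 29566
T = 29566 / 384.5962 = 76.88 °C

T_f = 76.9 °C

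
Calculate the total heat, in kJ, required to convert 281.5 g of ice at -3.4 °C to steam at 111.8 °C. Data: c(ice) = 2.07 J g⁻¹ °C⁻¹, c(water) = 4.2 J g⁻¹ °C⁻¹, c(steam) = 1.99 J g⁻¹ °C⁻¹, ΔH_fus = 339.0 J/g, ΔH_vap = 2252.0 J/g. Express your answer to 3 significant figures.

q = 856 kJ

q1 (heat ice -3.4→0.0 °C): 281.5 × 2.07 × 3.4 = 1981 J
q2 (melt at 0 °C): 281.5 × 339.0 = 95429 J
q3 (heat water 0.0→100.0 °C): 281.5 × 4.2 × 100.0 = 118230 J
q4 (vaporize at 100 °C): 281.5 × 2252.0 = 633938 J
q5 (heat steam 100.0→111.8 °C): 281.5 × 1.99 × 11.8 = 6610 J
Total: 1981 + 95429 + 118230 + 633938 + 6610 = 856188 J = 856 kJ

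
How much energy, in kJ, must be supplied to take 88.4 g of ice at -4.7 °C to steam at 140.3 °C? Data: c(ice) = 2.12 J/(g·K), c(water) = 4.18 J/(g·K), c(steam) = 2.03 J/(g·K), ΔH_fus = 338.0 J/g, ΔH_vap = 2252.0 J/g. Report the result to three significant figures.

q1 (heat ice -4.7→0.0 °C): 88.4 × 2.12 × 4.7 = 881 J
q2 (melt at 0 °C): 88.4 × 338.0 = 29879 J
q3 (heat water 0.0→100.0 °C): 88.4 × 4.18 × 100.0 = 36951 J
q4 (vaporize at 100 °C): 88.4 × 2252.0 = 199077 J
q5 (heat steam 100.0→140.3 °C): 88.4 × 2.03 × 40.3 = 7232 J
Total: 881 + 29879 + 36951 + 199077 + 7232 = 274020 J = 274 kJ

q = 274 kJ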